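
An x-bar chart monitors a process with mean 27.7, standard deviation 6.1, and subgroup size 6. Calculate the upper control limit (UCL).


UCL = 27.7 + 3 * 6.1 / sqrt(6)

35.17


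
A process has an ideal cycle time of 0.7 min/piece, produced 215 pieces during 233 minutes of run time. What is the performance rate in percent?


Formula: Performance = (Ideal CT * Total Count) / Run Time * 100
Ideal output time = 0.7 * 215 = 150.5 min
Performance = 150.5 / 233 * 100 = 64.6%

64.6%


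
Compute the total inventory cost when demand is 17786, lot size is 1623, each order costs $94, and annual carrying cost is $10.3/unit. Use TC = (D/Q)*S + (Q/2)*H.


TC = 17786/1623 * 94 + 1623/2 * 10.3

$9388.57


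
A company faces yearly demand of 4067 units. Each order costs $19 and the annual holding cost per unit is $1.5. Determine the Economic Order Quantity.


Formula: EOQ = sqrt(2 * D * S / H)
Numerator: 2 * 4067 * 19 = 154546
2DS/H = 154546 / 1.5 = 103030.7
EOQ = sqrt(103030.7) = 321.0 units

321.0 units


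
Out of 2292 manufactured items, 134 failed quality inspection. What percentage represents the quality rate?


Formula: Quality Rate = Good Pieces / Total Pieces * 100
Good pieces = 2292 - 134 = 2158
QR = 2158 / 2292 * 100 = 94.2%

94.2%


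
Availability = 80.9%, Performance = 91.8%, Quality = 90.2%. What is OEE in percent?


Formula: OEE = Availability * Performance * Quality / 10000
A * P = 80.9% * 91.8% / 100 = 74.27%
OEE = 74.27% * 90.2% / 100 = 67.0%

67.0%


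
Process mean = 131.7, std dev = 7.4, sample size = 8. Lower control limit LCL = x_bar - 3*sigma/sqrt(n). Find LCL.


LCL = 131.7 - 3 * 7.4 / sqrt(8)

123.85


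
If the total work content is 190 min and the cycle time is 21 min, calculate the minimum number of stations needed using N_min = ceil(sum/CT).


Formula: N_min = ceil(Sum of Task Times / Cycle Time)
N_min = ceil(190 min / 21 min) = ceil(9.0476)
N_min = 10 stations

10


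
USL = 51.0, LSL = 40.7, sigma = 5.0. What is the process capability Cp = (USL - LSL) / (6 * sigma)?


Cp = (51.0 - 40.7) / (6 * 5.0)

0.34


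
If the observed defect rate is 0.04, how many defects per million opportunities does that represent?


DPMO = defect_rate * 1000000 = 0.04 * 1000000

40000


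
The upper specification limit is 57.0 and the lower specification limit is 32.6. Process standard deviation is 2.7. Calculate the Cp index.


Cp = (57.0 - 32.6) / (6 * 2.7)

1.51


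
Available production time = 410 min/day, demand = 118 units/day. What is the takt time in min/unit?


Formula: Takt Time = Available Production Time / Customer Demand
Takt = 410 min/day / 118 units/day
Takt = 3.47 min/unit

3.47 min/unit


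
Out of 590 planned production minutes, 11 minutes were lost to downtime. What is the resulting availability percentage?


Formula: Availability = (Planned Time - Downtime) / Planned Time * 100
Uptime = 590 - 11 = 579 min
Availability = 579 / 590 * 100 = 98.1%

98.1%


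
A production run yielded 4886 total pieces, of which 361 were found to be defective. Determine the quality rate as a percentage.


Formula: Quality Rate = Good Pieces / Total Pieces * 100
Good pieces = 4886 - 361 = 4525
QR = 4525 / 4886 * 100 = 92.6%

92.6%


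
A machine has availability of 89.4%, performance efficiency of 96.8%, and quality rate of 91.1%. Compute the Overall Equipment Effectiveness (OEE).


Formula: OEE = Availability * Performance * Quality / 10000
A * P = 89.4% * 96.8% / 100 = 86.54%
OEE = 86.54% * 91.1% / 100 = 78.8%

78.8%


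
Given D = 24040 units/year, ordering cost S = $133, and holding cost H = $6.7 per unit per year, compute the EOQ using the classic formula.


Formula: EOQ = sqrt(2 * D * S / H)
Numerator: 2 * 24040 * 133 = 6394640
2DS/H = 6394640 / 6.7 = 954423.9
EOQ = sqrt(954423.9) = 976.9 units

976.9 units


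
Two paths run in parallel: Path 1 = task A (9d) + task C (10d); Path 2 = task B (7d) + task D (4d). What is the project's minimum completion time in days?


Path 1 = 9 + 10 = 19 days
Path 2 = 7 + 4 = 11 days
Duration = max(19, 11) = 19 days

19 days


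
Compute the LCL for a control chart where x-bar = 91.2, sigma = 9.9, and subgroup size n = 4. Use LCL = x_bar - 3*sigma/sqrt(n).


LCL = 91.2 - 3 * 9.9 / sqrt(4)

76.35


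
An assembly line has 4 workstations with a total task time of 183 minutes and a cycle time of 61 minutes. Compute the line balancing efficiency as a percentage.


Formula: Efficiency = Sum of Task Times / (N_stations * CT) * 100
Total station capacity = 4 stations * 61 min = 244 min
Efficiency = 183 / 244 * 100 = 75.0%

75.0%


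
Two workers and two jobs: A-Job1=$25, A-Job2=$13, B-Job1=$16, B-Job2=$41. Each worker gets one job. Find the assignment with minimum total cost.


Option 1: A->1 + B->2 = $25 + $41 = $66
Option 2: A->2 + B->1 = $13 + $16 = $29
Min cost = min($66, $29) = $29

$29


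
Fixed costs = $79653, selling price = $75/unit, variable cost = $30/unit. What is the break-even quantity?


Formula: BEQ = Fixed Costs / (Price - Variable Cost)
Contribution margin = $75 - $30 = $45/unit
BEQ = ceil($79653 / $45/unit) = ceil(1770.07) = 1771 units

1771 units


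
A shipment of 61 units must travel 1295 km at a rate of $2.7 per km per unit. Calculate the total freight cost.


TC = dist * cost * units = 1295 * 2.7 * 61 = $213286.50

$213286.50


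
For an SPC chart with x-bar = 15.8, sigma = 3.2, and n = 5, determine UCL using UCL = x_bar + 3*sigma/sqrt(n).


UCL = 15.8 + 3 * 3.2 / sqrt(5)

20.09


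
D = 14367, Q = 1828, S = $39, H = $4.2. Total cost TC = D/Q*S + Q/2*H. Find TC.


TC = 14367/1828 * 39 + 1828/2 * 4.2

$4145.32


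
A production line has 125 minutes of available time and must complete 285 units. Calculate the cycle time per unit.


Formula: CT = Available Time / Number of Units
CT = 125 min / 285 units
CT = 0.44 min/unit

0.44 min/unit


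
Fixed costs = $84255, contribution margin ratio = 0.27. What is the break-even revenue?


Formula: BER = Fixed Costs / Contribution Margin Ratio
BER = $84255 / 0.27
BER = $312055.56 (to the nearest cent)

$312055.56


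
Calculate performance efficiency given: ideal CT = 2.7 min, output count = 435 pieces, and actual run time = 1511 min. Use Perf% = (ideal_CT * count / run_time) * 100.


Formula: Performance = (Ideal CT * Total Count) / Run Time * 100
Ideal output time = 2.7 * 435 = 1174.5 min
Performance = 1174.5 / 1511 * 100 = 77.7%

77.7%


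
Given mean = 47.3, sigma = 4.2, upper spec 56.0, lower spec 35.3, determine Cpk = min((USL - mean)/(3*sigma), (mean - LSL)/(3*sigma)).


Cpu = (56.0 - 47.3) / (3 * 4.2) = 0.69
Cpl = (47.3 - 35.3) / (3 * 4.2) = 0.95
Cpk = min(0.69, 0.95) = 0.69

0.69


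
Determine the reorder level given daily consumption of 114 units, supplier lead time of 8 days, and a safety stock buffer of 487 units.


Formula: ROP = (Daily Demand * Lead Time) + Safety Stock
Demand during lead time = 114 * 8 = 912 units
ROP = 912 + 487 = 1399 units

1399 units


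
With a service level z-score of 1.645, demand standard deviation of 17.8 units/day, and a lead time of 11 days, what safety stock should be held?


Formula: SS = z * sigma_d * sqrt(LT)
sqrt(LT) = sqrt(11) = 3.3166
SS = 1.645 * 17.8 * 3.3166
SS = 97.1 units

97.1 units


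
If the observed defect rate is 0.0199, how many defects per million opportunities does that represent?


DPMO = defect_rate * 1000000 = 0.0199 * 1000000

19900


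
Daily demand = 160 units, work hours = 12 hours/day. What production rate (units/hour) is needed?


Formula: Production Rate = Daily Demand / Available Hours
Rate = 160 units/day / 12 hours/day
Rate = 13.3 units/hour

13.3 units/hour


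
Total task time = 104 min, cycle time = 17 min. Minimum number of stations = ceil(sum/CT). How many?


Formula: N_min = ceil(Sum of Task Times / Cycle Time)
N_min = ceil(104 min / 17 min) = ceil(6.1176)
N_min = 7 stations

7


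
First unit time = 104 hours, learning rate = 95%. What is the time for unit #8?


Formula: T_n = T_1 * (learning_rate)^(log2(n)) where learning_rate = rate/100
Doublings = log2(8) = 3
T_n = 104 * 0.95^3
T_n = 104 * 0.8574 = 89.2 hours

89.2 hours


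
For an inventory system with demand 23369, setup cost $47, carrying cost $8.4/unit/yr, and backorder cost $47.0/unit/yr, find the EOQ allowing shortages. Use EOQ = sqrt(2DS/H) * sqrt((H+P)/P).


Formula: EOQ* = sqrt(2DS/H) * sqrt((H+P)/P)
Base EOQ = sqrt(2*23369*47/8.4) = 511.38 units
Correction = sqrt((8.4+47.0)/47.0) = 1.08569
EOQ* = 511.38 * 1.08569 = 555.2 units

555.2 units


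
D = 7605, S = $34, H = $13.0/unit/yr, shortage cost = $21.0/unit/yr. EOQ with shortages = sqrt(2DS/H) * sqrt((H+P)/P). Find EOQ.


Formula: EOQ* = sqrt(2DS/H) * sqrt((H+P)/P)
Base EOQ = sqrt(2*7605*34/13.0) = 199.45 units
Correction = sqrt((13.0+21.0)/21.0) = 1.27242
EOQ* = 199.45 * 1.27242 = 253.8 units

253.8 units


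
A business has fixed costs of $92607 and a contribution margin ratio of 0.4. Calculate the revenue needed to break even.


Formula: BER = Fixed Costs / Contribution Margin Ratio
BER = $92607 / 0.4
BER = $231517.50 (to the nearest cent)

$231517.50


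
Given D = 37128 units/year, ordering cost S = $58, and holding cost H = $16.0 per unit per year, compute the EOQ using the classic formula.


Formula: EOQ = sqrt(2 * D * S / H)
Numerator: 2 * 37128 * 58 = 4306848
2DS/H = 4306848 / 16.0 = 269178.0
EOQ = sqrt(269178.0) = 518.8 units

518.8 units


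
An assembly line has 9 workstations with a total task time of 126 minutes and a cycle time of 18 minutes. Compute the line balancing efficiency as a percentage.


Formula: Efficiency = Sum of Task Times / (N_stations * CT) * 100
Total station capacity = 9 stations * 18 min = 162 min
Efficiency = 126 / 162 * 100 = 77.8%

77.8%


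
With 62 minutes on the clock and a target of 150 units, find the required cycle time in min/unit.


Formula: CT = Available Time / Number of Units
CT = 62 min / 150 units
CT = 0.41 min/unit

0.41 min/unit


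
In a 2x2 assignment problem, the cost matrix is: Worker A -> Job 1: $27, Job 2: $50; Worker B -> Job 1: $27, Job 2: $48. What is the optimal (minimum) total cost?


Option 1: A->1 + B->2 = $27 + $48 = $75
Option 2: A->2 + B->1 = $50 + $27 = $77
Min cost = min($75, $77) = $75

$75


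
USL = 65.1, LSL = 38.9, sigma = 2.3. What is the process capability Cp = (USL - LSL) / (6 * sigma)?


Cp = (65.1 - 38.9) / (6 * 2.3)

1.9


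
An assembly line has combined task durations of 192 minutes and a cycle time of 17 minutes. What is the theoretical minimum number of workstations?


Formula: N_min = ceil(Sum of Task Times / Cycle Time)
N_min = ceil(192 min / 17 min) = ceil(11.2941)
N_min = 12 stations

12


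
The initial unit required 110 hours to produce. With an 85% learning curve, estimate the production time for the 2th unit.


Formula: T_n = T_1 * (learning_rate)^(log2(n)) where learning_rate = rate/100
Doublings = log2(2) = 1
T_n = 110 * 0.85^1
T_n = 110 * 0.85 = 93.5 hours

93.5 hours


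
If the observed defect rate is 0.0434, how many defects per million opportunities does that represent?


DPMO = defect_rate * 1000000 = 0.0434 * 1000000

43400


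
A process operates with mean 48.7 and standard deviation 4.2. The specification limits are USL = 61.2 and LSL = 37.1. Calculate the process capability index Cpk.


Cpu = (61.2 - 48.7) / (3 * 4.2) = 0.99
Cpl = (48.7 - 37.1) / (3 * 4.2) = 0.92
Cpk = min(0.99, 0.92) = 0.92

0.92


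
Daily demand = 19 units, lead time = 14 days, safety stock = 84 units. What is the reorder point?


Formula: ROP = (Daily Demand * Lead Time) + Safety Stock
Demand during lead time = 19 * 14 = 266 units
ROP = 266 + 84 = 350 units

350 units


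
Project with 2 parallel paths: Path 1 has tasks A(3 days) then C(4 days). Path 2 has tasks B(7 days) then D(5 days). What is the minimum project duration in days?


Path 1 = 3 + 4 = 7 days
Path 2 = 7 + 5 = 12 days
Duration = max(7, 12) = 12 days

12 days


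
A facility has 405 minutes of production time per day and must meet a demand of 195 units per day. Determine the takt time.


Formula: Takt Time = Available Production Time / Customer Demand
Takt = 405 min/day / 195 units/day
Takt = 2.08 min/unit

2.08 min/unit


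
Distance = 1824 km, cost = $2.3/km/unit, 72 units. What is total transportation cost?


TC = dist * cost * units = 1824 * 2.3 * 72 = $302054.40

$302054.40


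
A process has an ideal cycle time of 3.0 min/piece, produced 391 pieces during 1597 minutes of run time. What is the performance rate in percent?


Formula: Performance = (Ideal CT * Total Count) / Run Time * 100
Ideal output time = 3.0 * 391 = 1173.0 min
Performance = 1173.0 / 1597 * 100 = 73.5%

73.5%


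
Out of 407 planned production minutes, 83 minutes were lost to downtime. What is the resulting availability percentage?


Formula: Availability = (Planned Time - Downtime) / Planned Time * 100
Uptime = 407 - 83 = 324 min
Availability = 324 / 407 * 100 = 79.6%

79.6%


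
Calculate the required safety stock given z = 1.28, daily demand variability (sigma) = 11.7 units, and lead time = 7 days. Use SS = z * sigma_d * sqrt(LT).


Formula: SS = z * sigma_d * sqrt(LT)
sqrt(LT) = sqrt(7) = 2.6458
SS = 1.28 * 11.7 * 2.6458
SS = 39.6 units

39.6 units


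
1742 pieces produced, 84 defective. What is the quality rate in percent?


Formula: Quality Rate = Good Pieces / Total Pieces * 100
Good pieces = 1742 - 84 = 1658
QR = 1658 / 1742 * 100 = 95.2%

95.2%


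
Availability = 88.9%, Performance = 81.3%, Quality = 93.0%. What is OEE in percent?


Formula: OEE = Availability * Performance * Quality / 10000
A * P = 88.9% * 81.3% / 100 = 72.28%
OEE = 72.28% * 93.0% / 100 = 67.2%

67.2%


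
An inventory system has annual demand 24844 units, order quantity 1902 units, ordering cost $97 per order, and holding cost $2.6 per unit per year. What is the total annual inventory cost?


TC = 24844/1902 * 97 + 1902/2 * 2.6

$3739.62


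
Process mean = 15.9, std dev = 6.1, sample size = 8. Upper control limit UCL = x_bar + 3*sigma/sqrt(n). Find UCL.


UCL = 15.9 + 3 * 6.1 / sqrt(8)

22.37


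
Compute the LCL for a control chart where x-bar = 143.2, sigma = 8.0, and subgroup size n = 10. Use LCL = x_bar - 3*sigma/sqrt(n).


LCL = 143.2 - 3 * 8.0 / sqrt(10)

135.61


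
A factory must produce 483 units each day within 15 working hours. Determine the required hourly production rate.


Formula: Production Rate = Daily Demand / Available Hours
Rate = 483 units/day / 15 hours/day
Rate = 32.2 units/hour

32.2 units/hour


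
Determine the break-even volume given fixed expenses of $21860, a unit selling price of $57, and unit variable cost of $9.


Formula: BEQ = Fixed Costs / (Price - Variable Cost)
Contribution margin = $57 - $9 = $48/unit
BEQ = ceil($21860 / $48/unit) = ceil(455.42) = 456 units

456 units


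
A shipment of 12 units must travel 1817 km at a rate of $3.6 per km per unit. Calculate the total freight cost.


TC = dist * cost * units = 1817 * 3.6 * 12 = $78494.40

$78494.40


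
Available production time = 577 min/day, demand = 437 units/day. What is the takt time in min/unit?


Formula: Takt Time = Available Production Time / Customer Demand
Takt = 577 min/day / 437 units/day
Takt = 1.32 min/unit

1.32 min/unit


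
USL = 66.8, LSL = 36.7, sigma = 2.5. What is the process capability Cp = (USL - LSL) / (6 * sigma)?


Cp = (66.8 - 36.7) / (6 * 2.5)

2.01


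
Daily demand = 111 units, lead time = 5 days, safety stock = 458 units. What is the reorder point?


Formula: ROP = (Daily Demand * Lead Time) + Safety Stock
Demand during lead time = 111 * 5 = 555 units
ROP = 555 + 458 = 1013 units

1013 units


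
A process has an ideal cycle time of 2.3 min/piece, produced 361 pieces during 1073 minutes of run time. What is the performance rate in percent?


Formula: Performance = (Ideal CT * Total Count) / Run Time * 100
Ideal output time = 2.3 * 361 = 830.3 min
Performance = 830.3 / 1073 * 100 = 77.4%

77.4%


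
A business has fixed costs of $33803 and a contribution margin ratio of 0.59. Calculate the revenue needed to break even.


Formula: BER = Fixed Costs / Contribution Margin Ratio
BER = $33803 / 0.59
BER = $57293.22 (to the nearest cent)

$57293.22


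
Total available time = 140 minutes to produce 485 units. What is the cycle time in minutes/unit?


Formula: CT = Available Time / Number of Units
CT = 140 min / 485 units
CT = 0.29 min/unit

0.29 min/unit


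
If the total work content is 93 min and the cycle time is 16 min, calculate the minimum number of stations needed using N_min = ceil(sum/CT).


Formula: N_min = ceil(Sum of Task Times / Cycle Time)
N_min = ceil(93 min / 16 min) = ceil(5.8125)
N_min = 6 stations

6


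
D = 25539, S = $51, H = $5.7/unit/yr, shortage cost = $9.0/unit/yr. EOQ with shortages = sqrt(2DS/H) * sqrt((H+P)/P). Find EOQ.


Formula: EOQ* = sqrt(2DS/H) * sqrt((H+P)/P)
Base EOQ = sqrt(2*25539*51/5.7) = 676.03 units
Correction = sqrt((5.7+9.0)/9.0) = 1.27802
EOQ* = 676.03 * 1.27802 = 864.0 units

864.0 units


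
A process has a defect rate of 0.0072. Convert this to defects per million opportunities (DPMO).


DPMO = defect_rate * 1000000 = 0.0072 * 1000000

7200


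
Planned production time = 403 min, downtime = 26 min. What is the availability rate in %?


Formula: Availability = (Planned Time - Downtime) / Planned Time * 100
Uptime = 403 - 26 = 377 min
Availability = 377 / 403 * 100 = 93.5%

93.5%


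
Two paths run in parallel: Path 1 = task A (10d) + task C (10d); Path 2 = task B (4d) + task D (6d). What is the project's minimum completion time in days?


Path 1 = 10 + 10 = 20 days
Path 2 = 4 + 6 = 10 days
Duration = max(20, 10) = 20 days

20 days


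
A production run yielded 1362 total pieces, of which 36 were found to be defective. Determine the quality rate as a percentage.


Formula: Quality Rate = Good Pieces / Total Pieces * 100
Good pieces = 1362 - 36 = 1326
QR = 1326 / 1362 * 100 = 97.4%

97.4%


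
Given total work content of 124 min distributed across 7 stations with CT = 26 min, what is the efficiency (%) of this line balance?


Formula: Efficiency = Sum of Task Times / (N_stations * CT) * 100
Total station capacity = 7 stations * 26 min = 182 min
Efficiency = 124 / 182 * 100 = 68.1%

68.1%


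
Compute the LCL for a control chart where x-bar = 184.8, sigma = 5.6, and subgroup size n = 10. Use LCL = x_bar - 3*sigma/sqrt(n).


LCL = 184.8 - 3 * 5.6 / sqrt(10)

179.49


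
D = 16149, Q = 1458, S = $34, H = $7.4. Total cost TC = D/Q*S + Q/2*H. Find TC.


TC = 16149/1458 * 34 + 1458/2 * 7.4

$5771.19


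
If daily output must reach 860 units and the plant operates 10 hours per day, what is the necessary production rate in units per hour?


Formula: Production Rate = Daily Demand / Available Hours
Rate = 860 units/day / 10 hours/day
Rate = 86.0 units/hour

86.0 units/hour


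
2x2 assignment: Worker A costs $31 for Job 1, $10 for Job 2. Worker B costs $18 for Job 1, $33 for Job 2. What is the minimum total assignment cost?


Option 1: A->1 + B->2 = $31 + $33 = $64
Option 2: A->2 + B->1 = $10 + $18 = $28
Min cost = min($64, $28) = $28

$28


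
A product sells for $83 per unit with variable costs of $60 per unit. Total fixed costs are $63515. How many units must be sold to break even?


Formula: BEQ = Fixed Costs / (Price - Variable Cost)
Contribution margin = $83 - $60 = $23/unit
BEQ = ceil($63515 / $23/unit) = ceil(2761.52) = 2762 units

2762 units


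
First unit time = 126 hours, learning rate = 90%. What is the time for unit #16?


Formula: T_n = T_1 * (learning_rate)^(log2(n)) where learning_rate = rate/100
Doublings = log2(16) = 4
T_n = 126 * 0.9^4
T_n = 126 * 0.6561 = 82.7 hours

82.7 hours


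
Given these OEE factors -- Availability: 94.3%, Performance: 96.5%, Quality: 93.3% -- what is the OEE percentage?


Formula: OEE = Availability * Performance * Quality / 10000
A * P = 94.3% * 96.5% / 100 = 91.0%
OEE = 91.0% * 93.3% / 100 = 84.9%

84.9%


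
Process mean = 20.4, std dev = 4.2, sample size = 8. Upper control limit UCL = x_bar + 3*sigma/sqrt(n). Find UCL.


UCL = 20.4 + 3 * 4.2 / sqrt(8)

24.85


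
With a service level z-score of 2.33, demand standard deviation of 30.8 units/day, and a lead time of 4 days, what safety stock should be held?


Formula: SS = z * sigma_d * sqrt(LT)
sqrt(LT) = sqrt(4) = 2.0
SS = 2.33 * 30.8 * 2.0
SS = 143.5 units

143.5 units


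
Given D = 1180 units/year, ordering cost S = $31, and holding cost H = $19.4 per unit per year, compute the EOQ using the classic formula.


Formula: EOQ = sqrt(2 * D * S / H)
Numerator: 2 * 1180 * 31 = 73160
2DS/H = 73160 / 19.4 = 3771.1
EOQ = sqrt(3771.1) = 61.4 units

61.4 units


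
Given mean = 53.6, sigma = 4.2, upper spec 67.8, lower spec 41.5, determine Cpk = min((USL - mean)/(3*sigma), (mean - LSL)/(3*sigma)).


Cpu = (67.8 - 53.6) / (3 * 4.2) = 1.13
Cpl = (53.6 - 41.5) / (3 * 4.2) = 0.96
Cpk = min(1.13, 0.96) = 0.96

0.96


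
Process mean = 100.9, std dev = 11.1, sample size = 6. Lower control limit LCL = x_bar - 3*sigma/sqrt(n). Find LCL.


LCL = 100.9 - 3 * 11.1 / sqrt(6)

87.31


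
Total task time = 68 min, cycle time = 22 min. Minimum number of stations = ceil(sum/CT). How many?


Formula: N_min = ceil(Sum of Task Times / Cycle Time)
N_min = ceil(68 min / 22 min) = ceil(3.0909)
N_min = 4 stations

4


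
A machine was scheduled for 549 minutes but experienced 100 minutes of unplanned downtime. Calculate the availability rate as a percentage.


Formula: Availability = (Planned Time - Downtime) / Planned Time * 100
Uptime = 549 - 100 = 449 min
Availability = 449 / 549 * 100 = 81.8%

81.8%


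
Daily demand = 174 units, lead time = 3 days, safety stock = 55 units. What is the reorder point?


Formula: ROP = (Daily Demand * Lead Time) + Safety Stock
Demand during lead time = 174 * 3 = 522 units
ROP = 522 + 55 = 577 units

577 units


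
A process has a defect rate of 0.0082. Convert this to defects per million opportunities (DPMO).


DPMO = defect_rate * 1000000 = 0.0082 * 1000000

8200


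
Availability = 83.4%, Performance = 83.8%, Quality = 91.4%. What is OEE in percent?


Formula: OEE = Availability * Performance * Quality / 10000
A * P = 83.4% * 83.8% / 100 = 69.89%
OEE = 69.89% * 91.4% / 100 = 63.9%

63.9%


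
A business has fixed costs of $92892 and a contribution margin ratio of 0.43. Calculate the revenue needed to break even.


Formula: BER = Fixed Costs / Contribution Margin Ratio
BER = $92892 / 0.43
BER = $216027.91 (to the nearest cent)

$216027.91


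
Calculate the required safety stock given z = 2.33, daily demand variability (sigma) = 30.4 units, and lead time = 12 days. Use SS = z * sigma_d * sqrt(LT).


Formula: SS = z * sigma_d * sqrt(LT)
sqrt(LT) = sqrt(12) = 3.4641
SS = 2.33 * 30.4 * 3.4641
SS = 245.4 units

245.4 units


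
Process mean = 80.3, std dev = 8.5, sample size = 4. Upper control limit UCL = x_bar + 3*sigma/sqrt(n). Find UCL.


UCL = 80.3 + 3 * 8.5 / sqrt(4)

93.05


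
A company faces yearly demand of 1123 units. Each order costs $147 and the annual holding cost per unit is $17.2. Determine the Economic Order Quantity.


Formula: EOQ = sqrt(2 * D * S / H)
Numerator: 2 * 1123 * 147 = 330162
2DS/H = 330162 / 17.2 = 19195.5
EOQ = sqrt(19195.5) = 138.5 units

138.5 units


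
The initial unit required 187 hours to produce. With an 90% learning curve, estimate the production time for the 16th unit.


Formula: T_n = T_1 * (learning_rate)^(log2(n)) where learning_rate = rate/100
Doublings = log2(16) = 4
T_n = 187 * 0.9^4
T_n = 187 * 0.6561 = 122.7 hours

122.7 hours


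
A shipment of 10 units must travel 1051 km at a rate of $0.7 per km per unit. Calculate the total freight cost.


TC = dist * cost * units = 1051 * 0.7 * 10 = $7357.00

$7357.00


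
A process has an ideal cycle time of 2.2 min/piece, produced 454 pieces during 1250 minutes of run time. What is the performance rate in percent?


Formula: Performance = (Ideal CT * Total Count) / Run Time * 100
Ideal output time = 2.2 * 454 = 998.8 min
Performance = 998.8 / 1250 * 100 = 79.9%

79.9%


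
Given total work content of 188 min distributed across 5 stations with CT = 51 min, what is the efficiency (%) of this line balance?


Formula: Efficiency = Sum of Task Times / (N_stations * CT) * 100
Total station capacity = 5 stations * 51 min = 255 min
Efficiency = 188 / 255 * 100 = 73.7%

73.7%


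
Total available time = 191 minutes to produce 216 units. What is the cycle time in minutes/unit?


Formula: CT = Available Time / Number of Units
CT = 191 min / 216 units
CT = 0.88 min/unit

0.88 min/unit


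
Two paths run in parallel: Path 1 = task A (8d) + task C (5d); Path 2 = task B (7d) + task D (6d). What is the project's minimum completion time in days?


Path 1 = 8 + 5 = 13 days
Path 2 = 7 + 6 = 13 days
Duration = max(13, 13) = 13 days

13 days


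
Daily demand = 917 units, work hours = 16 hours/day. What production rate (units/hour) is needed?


Formula: Production Rate = Daily Demand / Available Hours
Rate = 917 units/day / 16 hours/day
Rate = 57.3 units/hour

57.3 units/hour


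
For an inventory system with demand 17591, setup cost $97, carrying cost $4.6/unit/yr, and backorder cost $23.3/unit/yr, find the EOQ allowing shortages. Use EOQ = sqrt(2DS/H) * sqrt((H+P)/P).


Formula: EOQ* = sqrt(2DS/H) * sqrt((H+P)/P)
Base EOQ = sqrt(2*17591*97/4.6) = 861.33 units
Correction = sqrt((4.6+23.3)/23.3) = 1.09427
EOQ* = 861.33 * 1.09427 = 942.5 units

942.5 units


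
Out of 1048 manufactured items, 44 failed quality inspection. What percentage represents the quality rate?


Formula: Quality Rate = Good Pieces / Total Pieces * 100
Good pieces = 1048 - 44 = 1004
QR = 1004 / 1048 * 100 = 95.8%

95.8%


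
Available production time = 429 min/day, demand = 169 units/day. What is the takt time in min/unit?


Formula: Takt Time = Available Production Time / Customer Demand
Takt = 429 min/day / 169 units/day
Takt = 2.54 min/unit

2.54 min/unit


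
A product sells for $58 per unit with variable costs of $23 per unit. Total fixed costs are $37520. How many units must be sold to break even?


Formula: BEQ = Fixed Costs / (Price - Variable Cost)
Contribution margin = $58 - $23 = $35/unit
BEQ = ceil($37520 / $35/unit) = ceil(1072.0) = 1072 units

1072 units


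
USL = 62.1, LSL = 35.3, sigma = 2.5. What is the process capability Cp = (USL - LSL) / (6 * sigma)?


Cp = (62.1 - 35.3) / (6 * 2.5)

1.79


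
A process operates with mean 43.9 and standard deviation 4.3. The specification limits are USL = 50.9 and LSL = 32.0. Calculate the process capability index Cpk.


Cpu = (50.9 - 43.9) / (3 * 4.3) = 0.54
Cpl = (43.9 - 32.0) / (3 * 4.3) = 0.92
Cpk = min(0.54, 0.92) = 0.54

0.54


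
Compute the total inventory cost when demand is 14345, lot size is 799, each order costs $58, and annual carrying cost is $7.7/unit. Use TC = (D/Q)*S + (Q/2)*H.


TC = 14345/799 * 58 + 799/2 * 7.7

$4117.46


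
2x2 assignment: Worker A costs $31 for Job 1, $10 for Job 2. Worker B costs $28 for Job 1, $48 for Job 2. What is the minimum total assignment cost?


Option 1: A->1 + B->2 = $31 + $48 = $79
Option 2: A->2 + B->1 = $10 + $28 = $38
Min cost = min($79, $38) = $38

$38


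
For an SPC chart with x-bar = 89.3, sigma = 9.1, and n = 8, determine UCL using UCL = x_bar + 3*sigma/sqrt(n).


UCL = 89.3 + 3 * 9.1 / sqrt(8)

98.95


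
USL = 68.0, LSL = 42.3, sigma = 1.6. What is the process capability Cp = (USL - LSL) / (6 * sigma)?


Cp = (68.0 - 42.3) / (6 * 1.6)

2.68


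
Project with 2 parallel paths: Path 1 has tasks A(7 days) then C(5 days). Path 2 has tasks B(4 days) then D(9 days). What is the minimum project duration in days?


Path 1 = 7 + 5 = 12 days
Path 2 = 4 + 9 = 13 days
Duration = max(12, 13) = 13 days

13 days


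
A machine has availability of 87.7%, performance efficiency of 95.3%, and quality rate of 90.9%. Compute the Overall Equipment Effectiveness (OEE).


Formula: OEE = Availability * Performance * Quality / 10000
A * P = 87.7% * 95.3% / 100 = 83.58%
OEE = 83.58% * 90.9% / 100 = 76.0%

76.0%


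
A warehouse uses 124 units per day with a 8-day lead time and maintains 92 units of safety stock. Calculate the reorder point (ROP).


Formula: ROP = (Daily Demand * Lead Time) + Safety Stock
Demand during lead time = 124 * 8 = 992 units
ROP = 992 + 92 = 1084 units

1084 units


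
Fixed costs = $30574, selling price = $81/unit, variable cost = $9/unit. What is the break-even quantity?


Formula: BEQ = Fixed Costs / (Price - Variable Cost)
Contribution margin = $81 - $9 = $72/unit
BEQ = ceil($30574 / $72/unit) = ceil(424.64) = 425 units

425 units


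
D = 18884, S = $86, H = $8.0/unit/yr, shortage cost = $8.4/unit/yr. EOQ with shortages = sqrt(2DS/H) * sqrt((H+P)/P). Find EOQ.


Formula: EOQ* = sqrt(2DS/H) * sqrt((H+P)/P)
Base EOQ = sqrt(2*18884*86/8.0) = 637.19 units
Correction = sqrt((8.0+8.4)/8.4) = 1.39728
EOQ* = 637.19 * 1.39728 = 890.3 units

890.3 units


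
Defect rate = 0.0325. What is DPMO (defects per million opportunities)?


DPMO = defect_rate * 1000000 = 0.0325 * 1000000

32500


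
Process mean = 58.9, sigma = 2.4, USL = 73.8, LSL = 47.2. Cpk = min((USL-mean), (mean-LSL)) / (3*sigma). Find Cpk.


Cpu = (73.8 - 58.9) / (3 * 2.4) = 2.07
Cpl = (58.9 - 47.2) / (3 * 2.4) = 1.63
Cpk = min(2.07, 1.63) = 1.63

1.63


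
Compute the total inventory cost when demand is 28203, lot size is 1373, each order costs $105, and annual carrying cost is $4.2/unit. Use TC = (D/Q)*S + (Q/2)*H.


TC = 28203/1373 * 105 + 1373/2 * 4.2

$5040.12


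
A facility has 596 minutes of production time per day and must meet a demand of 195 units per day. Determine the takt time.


Formula: Takt Time = Available Production Time / Customer Demand
Takt = 596 min/day / 195 units/day
Takt = 3.06 min/unit

3.06 min/unit


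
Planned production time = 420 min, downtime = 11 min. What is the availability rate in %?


Formula: Availability = (Planned Time - Downtime) / Planned Time * 100
Uptime = 420 - 11 = 409 min
Availability = 409 / 420 * 100 = 97.4%

97.4%


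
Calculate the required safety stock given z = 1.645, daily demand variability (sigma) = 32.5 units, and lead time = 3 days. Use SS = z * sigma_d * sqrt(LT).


Formula: SS = z * sigma_d * sqrt(LT)
sqrt(LT) = sqrt(3) = 1.7321
SS = 1.645 * 32.5 * 1.7321
SS = 92.6 units

92.6 units


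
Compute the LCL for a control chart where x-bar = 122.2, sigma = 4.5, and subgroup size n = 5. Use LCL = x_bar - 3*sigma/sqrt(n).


LCL = 122.2 - 3 * 4.5 / sqrt(5)

116.16


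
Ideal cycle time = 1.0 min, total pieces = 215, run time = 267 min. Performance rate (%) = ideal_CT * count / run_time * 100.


Formula: Performance = (Ideal CT * Total Count) / Run Time * 100
Ideal output time = 1.0 * 215 = 215.0 min
Performance = 215.0 / 267 * 100 = 80.5%

80.5%


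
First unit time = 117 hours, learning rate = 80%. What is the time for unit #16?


Formula: T_n = T_1 * (learning_rate)^(log2(n)) where learning_rate = rate/100
Doublings = log2(16) = 4
T_n = 117 * 0.8^4
T_n = 117 * 0.4096 = 47.9 hours

47.9 hours


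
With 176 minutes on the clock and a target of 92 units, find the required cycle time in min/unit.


Formula: CT = Available Time / Number of Units
CT = 176 min / 92 units
CT = 1.91 min/unit

1.91 min/unit


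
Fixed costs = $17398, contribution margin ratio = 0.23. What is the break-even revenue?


Formula: BER = Fixed Costs / Contribution Margin Ratio
BER = $17398 / 0.23
BER = $75643.48 (to the nearest cent)

$75643.48


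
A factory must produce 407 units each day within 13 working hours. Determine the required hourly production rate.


Formula: Production Rate = Daily Demand / Available Hours
Rate = 407 units/day / 13 hours/day
Rate = 31.3 units/hour

31.3 units/hour


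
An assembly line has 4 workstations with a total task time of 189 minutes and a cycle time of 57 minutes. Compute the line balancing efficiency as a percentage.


Formula: Efficiency = Sum of Task Times / (N_stations * CT) * 100
Total station capacity = 4 stations * 57 min = 228 min
Efficiency = 189 / 228 * 100 = 82.9%

82.9%


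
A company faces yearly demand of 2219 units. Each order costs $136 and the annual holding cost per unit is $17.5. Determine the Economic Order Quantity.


Formula: EOQ = sqrt(2 * D * S / H)
Numerator: 2 * 2219 * 136 = 603568
2DS/H = 603568 / 17.5 = 34489.6
EOQ = sqrt(34489.6) = 185.7 units

185.7 units


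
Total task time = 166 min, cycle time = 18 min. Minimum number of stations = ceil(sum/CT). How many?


Formula: N_min = ceil(Sum of Task Times / Cycle Time)
N_min = ceil(166 min / 18 min) = ceil(9.2222)
N_min = 10 stations

10


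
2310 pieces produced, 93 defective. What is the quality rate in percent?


Formula: Quality Rate = Good Pieces / Total Pieces * 100
Good pieces = 2310 - 93 = 2217
QR = 2217 / 2310 * 100 = 96.0%

96.0%


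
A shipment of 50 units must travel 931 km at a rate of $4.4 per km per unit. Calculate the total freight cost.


TC = dist * cost * units = 931 * 4.4 * 50 = $204820.00

$204820.00


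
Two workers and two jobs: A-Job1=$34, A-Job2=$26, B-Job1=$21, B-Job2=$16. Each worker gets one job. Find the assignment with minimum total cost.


Option 1: A->1 + B->2 = $34 + $16 = $50
Option 2: A->2 + B->1 = $26 + $21 = $47
Min cost = min($50, $47) = $47

$47


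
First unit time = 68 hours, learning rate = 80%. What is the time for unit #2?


Formula: T_n = T_1 * (learning_rate)^(log2(n)) where learning_rate = rate/100
Doublings = log2(2) = 1
T_n = 68 * 0.8^1
T_n = 68 * 0.8 = 54.4 hours

54.4 hours


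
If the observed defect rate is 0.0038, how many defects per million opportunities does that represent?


DPMO = defect_rate * 1000000 = 0.0038 * 1000000

3800


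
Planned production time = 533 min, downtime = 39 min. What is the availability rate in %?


Formula: Availability = (Planned Time - Downtime) / Planned Time * 100
Uptime = 533 - 39 = 494 min
Availability = 494 / 533 * 100 = 92.7%

92.7%


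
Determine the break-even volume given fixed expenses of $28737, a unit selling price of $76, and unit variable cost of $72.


Formula: BEQ = Fixed Costs / (Price - Variable Cost)
Contribution margin = $76 - $72 = $4/unit
BEQ = ceil($28737 / $4/unit) = ceil(7184.25) = 7185 units

7185 units


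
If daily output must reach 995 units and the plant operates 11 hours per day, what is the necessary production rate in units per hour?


Formula: Production Rate = Daily Demand / Available Hours
Rate = 995 units/day / 11 hours/day
Rate = 90.5 units/hour

90.5 units/hour


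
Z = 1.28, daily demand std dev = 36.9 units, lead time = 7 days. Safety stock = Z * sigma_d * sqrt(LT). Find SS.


Formula: SS = z * sigma_d * sqrt(LT)
sqrt(LT) = sqrt(7) = 2.6458
SS = 1.28 * 36.9 * 2.6458
SS = 125.0 units

125.0 units


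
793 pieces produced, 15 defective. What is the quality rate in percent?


Formula: Quality Rate = Good Pieces / Total Pieces * 100
Good pieces = 793 - 15 = 778
QR = 778 / 793 * 100 = 98.1%

98.1%


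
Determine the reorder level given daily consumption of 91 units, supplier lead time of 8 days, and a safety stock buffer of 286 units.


Formula: ROP = (Daily Demand * Lead Time) + Safety Stock
Demand during lead time = 91 * 8 = 728 units
ROP = 728 + 286 = 1014 units

1014 units


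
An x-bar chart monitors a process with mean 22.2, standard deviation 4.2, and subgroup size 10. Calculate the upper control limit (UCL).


UCL = 22.2 + 3 * 4.2 / sqrt(10)

26.18


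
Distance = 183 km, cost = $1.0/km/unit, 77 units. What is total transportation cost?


TC = dist * cost * units = 183 * 1.0 * 77 = $14091.00

$14091.00


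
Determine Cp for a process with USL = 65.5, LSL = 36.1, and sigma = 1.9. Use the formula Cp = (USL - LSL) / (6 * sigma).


Cp = (65.5 - 36.1) / (6 * 1.9)

2.58


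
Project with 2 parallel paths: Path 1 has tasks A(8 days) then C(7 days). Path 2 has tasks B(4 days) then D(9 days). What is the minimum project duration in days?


Path 1 = 8 + 7 = 15 days
Path 2 = 4 + 9 = 13 days
Duration = max(15, 13) = 15 days

15 days


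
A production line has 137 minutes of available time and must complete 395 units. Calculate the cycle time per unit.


Formula: CT = Available Time / Number of Units
CT = 137 min / 395 units
CT = 0.35 min/unit

0.35 min/unit


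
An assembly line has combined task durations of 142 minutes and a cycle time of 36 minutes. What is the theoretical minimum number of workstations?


Formula: N_min = ceil(Sum of Task Times / Cycle Time)
N_min = ceil(142 min / 36 min) = ceil(3.9444)
N_min = 4 stations

4


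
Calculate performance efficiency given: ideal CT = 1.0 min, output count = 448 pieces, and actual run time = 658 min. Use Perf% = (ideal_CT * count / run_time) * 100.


Formula: Performance = (Ideal CT * Total Count) / Run Time * 100
Ideal output time = 1.0 * 448 = 448.0 min
Performance = 448.0 / 658 * 100 = 68.1%

68.1%


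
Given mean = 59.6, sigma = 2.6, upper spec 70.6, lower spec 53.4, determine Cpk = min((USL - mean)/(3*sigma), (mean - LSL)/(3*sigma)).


Cpu = (70.6 - 59.6) / (3 * 2.6) = 1.41
Cpl = (59.6 - 53.4) / (3 * 2.6) = 0.79
Cpk = min(1.41, 0.79) = 0.79

0.79


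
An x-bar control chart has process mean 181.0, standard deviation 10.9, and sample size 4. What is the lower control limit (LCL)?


LCL = 181.0 - 3 * 10.9 / sqrt(4)

164.65


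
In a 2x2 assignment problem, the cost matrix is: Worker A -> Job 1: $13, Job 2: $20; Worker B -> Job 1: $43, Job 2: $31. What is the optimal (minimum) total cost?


Option 1: A->1 + B->2 = $13 + $31 = $44
Option 2: A->2 + B->1 = $20 + $43 = $63
Min cost = min($44, $63) = $44

$44


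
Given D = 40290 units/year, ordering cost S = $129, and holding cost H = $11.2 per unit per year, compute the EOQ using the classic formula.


Formula: EOQ = sqrt(2 * D * S / H)
Numerator: 2 * 40290 * 129 = 10394820
2DS/H = 10394820 / 11.2 = 928108.9
EOQ = sqrt(928108.9) = 963.4 units

963.4 units


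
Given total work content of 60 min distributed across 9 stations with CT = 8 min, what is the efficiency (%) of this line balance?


Formula: Efficiency = Sum of Task Times / (N_stations * CT) * 100
Total station capacity = 9 stations * 8 min = 72 min
Efficiency = 60 / 72 * 100 = 83.3%

83.3%


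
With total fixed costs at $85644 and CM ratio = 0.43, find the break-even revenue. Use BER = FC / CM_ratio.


Formula: BER = Fixed Costs / Contribution Margin Ratio
BER = $85644 / 0.43
BER = $199172.09 (to the nearest cent)

$199172.09


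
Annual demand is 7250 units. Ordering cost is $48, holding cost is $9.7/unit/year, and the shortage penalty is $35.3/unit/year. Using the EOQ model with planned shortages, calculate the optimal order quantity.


Formula: EOQ* = sqrt(2DS/H) * sqrt((H+P)/P)
Base EOQ = sqrt(2*7250*48/9.7) = 267.87 units
Correction = sqrt((9.7+35.3)/35.3) = 1.12906
EOQ* = 267.87 * 1.12906 = 302.4 units

302.4 units


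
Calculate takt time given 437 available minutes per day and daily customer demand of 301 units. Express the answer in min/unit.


Formula: Takt Time = Available Production Time / Customer Demand
Takt = 437 min/day / 301 units/day
Takt = 1.45 min/unit

1.45 min/unit


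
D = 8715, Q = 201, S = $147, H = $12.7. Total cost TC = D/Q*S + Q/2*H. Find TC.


TC = 8715/201 * 147 + 201/2 * 12.7

$7650.01
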